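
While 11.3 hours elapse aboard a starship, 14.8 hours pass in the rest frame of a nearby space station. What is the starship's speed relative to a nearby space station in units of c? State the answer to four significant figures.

γ = Δt/Δτ = 14.8/11.3 = 1.3097.
β = √(1 − 1/γ²) = √(1 − 0.582984) = √0.417016 = 0.6458.

0.6458c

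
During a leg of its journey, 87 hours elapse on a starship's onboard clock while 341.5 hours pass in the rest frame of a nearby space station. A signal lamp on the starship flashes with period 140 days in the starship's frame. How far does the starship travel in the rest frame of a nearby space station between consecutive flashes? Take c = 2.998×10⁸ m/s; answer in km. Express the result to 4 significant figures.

From Δt = γΔτ: γ = 341.5/87 = 3.92529.
β = √(1 − 1/γ²) = 0.967. Lab-frame period = γτ = 3.92529×140 days = 549.54 days. Distance = βc × γτ = 0.967 × 2.998×10⁸ m/s × 47480256 s = 1.3765×10^16 m = 1.376×10^13 km.

1.376×10^13 km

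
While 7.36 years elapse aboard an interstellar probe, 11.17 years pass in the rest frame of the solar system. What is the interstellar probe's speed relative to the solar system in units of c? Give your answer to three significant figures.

γ = Δt/Δτ = 11.17/7.36 = 1.5177.
β = √(1 − 1/γ²) = √(1 − 0.434138) = √0.565862 = 0.752.

0.752c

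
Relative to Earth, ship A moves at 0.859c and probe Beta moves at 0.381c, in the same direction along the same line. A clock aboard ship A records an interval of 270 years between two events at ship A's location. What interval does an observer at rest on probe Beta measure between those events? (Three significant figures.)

The velocity of ship A relative to probe Beta is (0.859 − 0.381)c / (1 − 0.859×0.381) = 0.71055c; relative speed 0.71055c.
γ for this relative speed: γ = 1/√(1 − 0.504881) = 1.4212.
The clock on ship A records proper time, so probe Beta measures Δt = γΔτ = 1.4212 × 270 = 384 years.

384 years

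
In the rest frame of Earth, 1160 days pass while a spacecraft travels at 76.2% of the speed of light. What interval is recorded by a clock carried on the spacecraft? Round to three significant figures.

Lorentz factor: γ = (1 − 0.580644)^(−1/2) = 1.5442.
The spacecraft's clock runs slow as seen from Earth, so Δτ = Δt/γ = 1160/1.5442 = 751 days.

751 days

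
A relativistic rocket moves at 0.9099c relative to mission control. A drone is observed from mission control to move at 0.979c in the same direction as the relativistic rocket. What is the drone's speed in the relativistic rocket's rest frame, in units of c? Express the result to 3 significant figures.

0.633c

Transform to the relativistic rocket's frame: u' = (u − v)/(1 − uv/c²).
u' = (0.979 − 0.9099)/(1 − 0.979×0.9099) = 0.0691/0.1092079 = 0.63274.
Speed in the relativistic rocket's frame: 0.633c (in the same direction).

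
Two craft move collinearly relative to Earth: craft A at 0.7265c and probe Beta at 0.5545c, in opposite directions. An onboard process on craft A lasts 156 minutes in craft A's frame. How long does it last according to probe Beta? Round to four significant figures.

Speed of craft A in probe Beta's frame: u = (v_A + v_B)/(1 + v_A v_B/c²) = (0.7265 + 0.5545)/(1 + 0.7265×0.5545) = 1.281/1.40284425 = 0.91314; |u| = 0.91314c.
γ for this relative speed: γ = 1/√(1 − 0.833825) = 2.4531.
The clock on craft A records proper time, so probe Beta measures Δt = γΔτ = 2.4531 × 156 = 382.7 minutes.

382.7 minutes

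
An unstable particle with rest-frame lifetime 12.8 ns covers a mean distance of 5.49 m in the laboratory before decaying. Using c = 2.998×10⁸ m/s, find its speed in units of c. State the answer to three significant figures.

Lab distance = (lab lifetime)·v = γτ·βc, so βγ = d/(cτ) = 5.490/(2.998×10⁸ × 1.280×10^-8) = 1.4306.
With βγ = 1.4306: γ² = 1 + (βγ)² = 3.04662, and β = (βγ)/γ = 1.4306/1.74546 = 0.820.

0.820c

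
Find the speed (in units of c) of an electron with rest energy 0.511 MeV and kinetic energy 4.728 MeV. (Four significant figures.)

0.9952c

γ = 1 + K/(mc²) = 1 + 4.728/0.511 = 10.252.
β = √(1 − 1/γ²) = √(1 − 0.00951443) = √0.99048557 = 0.9952.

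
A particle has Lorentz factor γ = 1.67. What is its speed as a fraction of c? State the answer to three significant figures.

β = √(1 − 1/γ²) = √(1 − 1/2.7889) = √0.641436 = 0.801.

0.801c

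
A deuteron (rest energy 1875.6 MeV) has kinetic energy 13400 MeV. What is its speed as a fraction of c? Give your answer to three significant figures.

0.992c

γ = 1 + K/(mc²) = 1 + 13400/1875.6 = 8.1444.
β = √(1 − 1/γ²) = √(1 − 0.0150759) = √0.9849241 = 0.992.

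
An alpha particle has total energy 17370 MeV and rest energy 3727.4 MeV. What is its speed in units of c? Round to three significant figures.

γ = E/(mc²) = 17370/3727.4 = 4.6601.
β = √(1 − 1/γ²) = √(1 − 0.0460479) = √0.9539521 = 0.977.

0.977c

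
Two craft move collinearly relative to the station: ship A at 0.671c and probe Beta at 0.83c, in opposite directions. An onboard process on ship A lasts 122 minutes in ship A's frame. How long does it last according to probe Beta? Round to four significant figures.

Transform ship A's velocity into probe Beta's frame: (0.671 + 0.83)/(1 + 0.671·0.83) = 1.501/1.55693, so the relative speed is 0.96408c.
γ for this relative speed: γ = 1/√(1 − 0.92945) = 3.7649.
The clock on ship A records proper time, so probe Beta measures Δt = γΔτ = 3.7649 × 122 = 459.3 minutes.

459.3 minutes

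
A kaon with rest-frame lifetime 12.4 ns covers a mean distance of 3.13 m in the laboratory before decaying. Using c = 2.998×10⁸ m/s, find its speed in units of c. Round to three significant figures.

Let x = d/(cτ) = 3.130 m / (2.998×10⁸ m/s × 1.240×10^-8 s) = 0.84196. Since d = βγcτ, x = βγ = β/√(1−β²).
Solving: β² = x²/(1+x²) = 0.708897/1.708897 = 0.414827, so β = 0.644.

0.644c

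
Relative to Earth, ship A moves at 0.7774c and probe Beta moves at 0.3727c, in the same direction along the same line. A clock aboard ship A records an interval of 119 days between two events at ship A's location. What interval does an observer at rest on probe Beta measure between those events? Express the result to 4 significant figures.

The velocity of ship A relative to probe Beta is (0.7774 − 0.3727)c / (1 − 0.7774×0.3727) = 0.56979c; relative speed 0.56979c.
γ for this relative speed: γ = 1/√(1 − 0.324661) = 1.2169.
The clock on ship A records proper time, so probe Beta measures Δt = γΔτ = 1.2169 × 119 = 144.8 days.

144.8 days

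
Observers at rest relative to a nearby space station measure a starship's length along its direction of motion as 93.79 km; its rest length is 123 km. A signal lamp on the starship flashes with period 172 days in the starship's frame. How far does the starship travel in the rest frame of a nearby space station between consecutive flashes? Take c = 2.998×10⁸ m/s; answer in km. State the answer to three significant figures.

Length contraction gives γ = L₀/L = 123/93.79 = 1.31144.
β = √(1 − 1/γ²) = 0.64696. Lab-frame period = γτ = 1.31144×172 days = 225.57 days. Distance = βc × γτ = 0.64696 × 2.998×10⁸ m/s × 19489248 s = 3.7801×10^15 m = 3.78×10^12 km.

3.78×10^12 km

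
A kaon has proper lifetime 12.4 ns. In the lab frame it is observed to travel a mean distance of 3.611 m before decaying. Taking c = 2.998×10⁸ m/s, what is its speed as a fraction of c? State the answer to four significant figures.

0.6968c

d = βγcτ ⇒ βγ = d/(cτ) = 3.611 m / (3.71752 m) = 0.97135.
β = (βγ)/√(1+(βγ)²) = 0.97135/√1.943521 = 0.6968.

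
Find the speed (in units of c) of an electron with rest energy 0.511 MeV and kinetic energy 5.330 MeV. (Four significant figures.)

0.9962c

K = (γ−1)mc², so γ = 1 + 5.330/0.511 = 11.431.
Then v/c = √(1 − γ⁻²) = √(1 − 0.007653) = √0.992347 = 0.9962.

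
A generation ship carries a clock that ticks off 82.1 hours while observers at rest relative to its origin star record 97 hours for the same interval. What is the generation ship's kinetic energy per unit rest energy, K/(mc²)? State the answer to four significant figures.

γ = Δt/Δτ = 97/82.1 = 1.18149.
K/(mc²) = γ − 1 = 1.18149 − 1 = 0.1815.

0.1815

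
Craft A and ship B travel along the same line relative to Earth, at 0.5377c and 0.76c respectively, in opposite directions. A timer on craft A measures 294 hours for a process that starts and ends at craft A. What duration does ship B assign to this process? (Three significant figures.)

756 hours

Transform craft A's velocity into ship B's frame: (0.5377 + 0.76)/(1 + 0.5377·0.76) = 1.2977/1.408652, so the relative speed is 0.92124c.
γ for this relative speed: γ = 1/√(1 − 0.848683) = 2.5707.
Craft A's interval is proper; time dilation gives Δt_B = γΔτ = 2.5707 × 294 hours = 756 hours.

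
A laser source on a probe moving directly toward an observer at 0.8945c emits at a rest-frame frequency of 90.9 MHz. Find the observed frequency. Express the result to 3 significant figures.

385 MHz

Relativistic Doppler (source moving toward): f_obs = f_src · √((1+β)/(1−β)).
With β = 0.8945: factor = √(1.8945/0.1055) = 4.2376.
f_obs = 90.9 × 4.2376 = 385 MHz.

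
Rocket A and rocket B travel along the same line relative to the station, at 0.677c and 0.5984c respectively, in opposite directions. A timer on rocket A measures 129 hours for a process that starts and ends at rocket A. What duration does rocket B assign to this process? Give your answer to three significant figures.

Speed of rocket A in rocket B's frame: u = (v_A + v_B)/(1 + v_A v_B/c²) = (0.677 + 0.5984)/(1 + 0.677×0.5984) = 1.2754/1.4051168 = 0.90768; |u| = 0.90768c.
γ for this relative speed: γ = 1/√(1 − 0.823883) = 2.3829.
The clock on rocket A records proper time, so rocket B measures Δt = γΔτ = 2.3829 × 129 = 307 hours.

307 hours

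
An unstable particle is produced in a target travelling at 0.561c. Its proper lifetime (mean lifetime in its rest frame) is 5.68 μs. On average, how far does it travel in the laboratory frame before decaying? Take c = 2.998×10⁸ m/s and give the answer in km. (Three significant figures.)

With β = 0.561, γ = 1/√(1 − 0.561²) = 1/√0.685279 = 1.208.
Lab-frame lifetime: Δt = γτ = 1.208 × 5.68 μs = 6.8614 μs.
Distance: d = vΔt = 0.561 × 2.998×10⁸ m/s × 6.8614×10^-6 s = 1150 m = 1.15 km.

1.15 km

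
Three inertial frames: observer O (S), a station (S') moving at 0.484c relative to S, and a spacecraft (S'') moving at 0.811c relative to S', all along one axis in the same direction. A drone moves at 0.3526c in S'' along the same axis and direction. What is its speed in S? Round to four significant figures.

0.9659c

First combine the drone and spacecraft (S''→S'): u₁ = (0.3526 + 0.811)/(1 + 0.3526×0.811) = 1.1636/1.2859586 = 0.90485.
Then combine with the station (S'→S): u = (0.90485 + 0.484)/(1 + 0.90485×0.484) = 1.38885/1.4379474 = 0.96586.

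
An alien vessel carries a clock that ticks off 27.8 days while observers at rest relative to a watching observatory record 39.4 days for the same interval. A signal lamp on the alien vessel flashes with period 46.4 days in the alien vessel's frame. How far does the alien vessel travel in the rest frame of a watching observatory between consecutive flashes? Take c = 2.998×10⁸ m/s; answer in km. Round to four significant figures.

From Δt = γΔτ: γ = 39.4/27.8 = 1.41727.
β = √(1 − 1/γ²) = 0.70863. Lab-frame period = γτ = 1.41727×46.4 days = 65.761 days. Distance = βc × γτ = 0.70863 × 2.998×10⁸ m/s × 5681750.4 s = 1.2071×10^15 m = 1.207×10^12 km.

1.207×10^12 km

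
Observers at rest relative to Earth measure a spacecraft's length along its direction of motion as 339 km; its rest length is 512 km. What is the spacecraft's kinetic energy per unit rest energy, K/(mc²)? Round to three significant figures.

0.510

γ = L₀/L = 512/339 = 1.51032.
K/(mc²) = γ − 1 = 1.51032 − 1 = 0.510.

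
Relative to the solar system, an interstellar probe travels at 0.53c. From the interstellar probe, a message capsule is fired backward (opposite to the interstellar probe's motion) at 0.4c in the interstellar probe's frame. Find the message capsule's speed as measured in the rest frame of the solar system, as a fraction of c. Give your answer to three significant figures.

In units of c, u = (u' + v)/(1 + u'v) with u' = −0.4 and v = 0.53.
Numerator: −0.4 + 0.53 = 0.13. Denominator: 1 + (−0.4)(0.53) = 0.788.
u = 0.13/0.788 = 0.16497, so the speed is 0.165c.

0.165c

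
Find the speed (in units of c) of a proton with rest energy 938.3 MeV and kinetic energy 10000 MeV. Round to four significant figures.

K = (γ−1)mc², so γ = 1 + 10000/938.3 = 11.658.
Then v/c = √(1 − γ⁻²) = √(1 − 0.00735787) = √0.99264213 = 0.9963.

0.9963c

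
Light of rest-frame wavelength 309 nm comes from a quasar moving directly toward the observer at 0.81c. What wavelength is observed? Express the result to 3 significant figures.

100 nm

Relativistic Doppler for wavelength: λ_obs = λ_src · √((1−β)/(1+β)).
With β = 0.81: factor = √(0.19/1.81) = 0.32399.
λ_obs = 309 × 0.32399 = 100 nm.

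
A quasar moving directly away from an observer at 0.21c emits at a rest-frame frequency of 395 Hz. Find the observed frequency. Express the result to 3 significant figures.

Relativistic Doppler (source moving away): f_obs = f_src · √((1−β)/(1+β)).
With β = 0.21: factor = √(0.79/1.21) = 0.80802.
f_obs = 395 × 0.80802 = 319 Hz.

319 Hz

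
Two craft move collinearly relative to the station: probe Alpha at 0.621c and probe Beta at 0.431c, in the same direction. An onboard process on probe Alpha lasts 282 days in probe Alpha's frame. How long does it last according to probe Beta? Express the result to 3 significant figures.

292 days

Speed of probe Alpha in probe Beta's frame: u = (v_A − v_B)/(1 − v_A v_B/c²) = (0.621 − 0.431)/(1 − 0.621×0.431) = 0.19/0.732349 = 0.25944; |u| = 0.25944c.
γ for this relative speed: γ = 1/√(1 − 0.0673091) = 1.0355.
The clock on probe Alpha records proper time, so probe Beta measures Δt = γΔτ = 1.0355 × 282 = 292 days.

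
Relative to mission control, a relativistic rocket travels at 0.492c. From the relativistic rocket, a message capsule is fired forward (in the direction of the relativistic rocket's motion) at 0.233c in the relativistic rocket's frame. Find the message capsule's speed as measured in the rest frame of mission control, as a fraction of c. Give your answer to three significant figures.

0.650c

In units of c, u = (u' + v)/(1 + u'v) with u' = 0.233 and v = 0.492.
Numerator: 0.233 + 0.492 = 0.725. Denominator: 1 + (0.233)(0.492) = 1.114636.
u = 0.725/1.114636 = 0.65044, so the speed is 0.650c.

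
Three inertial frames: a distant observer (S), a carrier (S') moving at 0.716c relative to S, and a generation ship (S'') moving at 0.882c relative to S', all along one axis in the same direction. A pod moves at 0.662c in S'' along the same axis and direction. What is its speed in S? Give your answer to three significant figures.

Apply u = (u'+v)/(1+u'v) twice. Pod in the carrier frame: (0.662+0.882)/(1+0.662·0.882) = 1.544/1.583884 = 0.97482c.
That velocity, transformed to the rest frame of a distant observer: (0.97482+0.716)/(1+0.97482·0.716) = 1.69082/1.69797112 = 0.99579c.

0.996c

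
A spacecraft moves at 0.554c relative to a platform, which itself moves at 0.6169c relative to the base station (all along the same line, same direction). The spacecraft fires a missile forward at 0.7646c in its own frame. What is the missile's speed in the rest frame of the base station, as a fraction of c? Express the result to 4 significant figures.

0.9820c

Compose velocities in two stages. Stage 1 (into S'): u₁ = (0.7646+0.554)/(1+0.7646×0.554) = 0.92625.
Stage 2 (into S): u = (0.92625+0.6169)/(1+0.92625×0.6169) = 0.98202, so the speed is 0.9820c.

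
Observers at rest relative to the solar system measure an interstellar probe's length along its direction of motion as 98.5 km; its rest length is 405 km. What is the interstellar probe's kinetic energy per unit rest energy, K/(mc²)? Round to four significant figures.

3.112

From L = L₀/γ: γ = 405/98.5 = 4.11168.
K/(mc²) = γ − 1 = 4.11168 − 1 = 3.112.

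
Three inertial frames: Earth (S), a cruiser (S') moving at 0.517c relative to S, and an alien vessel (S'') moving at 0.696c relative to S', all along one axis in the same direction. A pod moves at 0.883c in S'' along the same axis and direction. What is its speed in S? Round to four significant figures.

0.9929c

Apply u = (u'+v)/(1+u'v) twice. Pod in the cruiser frame: (0.883+0.696)/(1+0.883·0.696) = 1.579/1.614568 = 0.97797c.
That velocity, transformed to the rest frame of Earth: (0.97797+0.517)/(1+0.97797·0.517) = 1.49497/1.50561049 = 0.99293c.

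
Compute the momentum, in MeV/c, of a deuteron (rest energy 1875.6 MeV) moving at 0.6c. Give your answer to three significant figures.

γ = 1/√(1 − β²) = 1/√(1 − 0.36) = 1/√0.64 = 1/0.8 = 1.25.
Momentum: p = γβ·mc = 1.25 × 0.6 × 1875.6 MeV/c = 1410 MeV/c.

1410 MeV/c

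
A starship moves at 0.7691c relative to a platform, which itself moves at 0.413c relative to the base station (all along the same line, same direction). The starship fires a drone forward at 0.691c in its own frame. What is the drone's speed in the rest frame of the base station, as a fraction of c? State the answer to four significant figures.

0.9804c

Compose velocities in two stages. Stage 1 (into S'): u₁ = (0.691+0.7691)/(1+0.691×0.7691) = 0.95341.
Stage 2 (into S): u = (0.95341+0.413)/(1+0.95341×0.413) = 0.98038, so the speed is 0.9804c.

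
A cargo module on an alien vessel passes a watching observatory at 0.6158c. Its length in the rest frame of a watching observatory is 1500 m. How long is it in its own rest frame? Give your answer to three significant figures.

1900 m

γ = 1/√(1 − β²) = 1/√(1 − 0.37920964) = 1/√0.62079036 = 1/0.787903 = 1.2692.
Proper length: L₀ = γ·L = 1.2692 × 1500 = 1900 m.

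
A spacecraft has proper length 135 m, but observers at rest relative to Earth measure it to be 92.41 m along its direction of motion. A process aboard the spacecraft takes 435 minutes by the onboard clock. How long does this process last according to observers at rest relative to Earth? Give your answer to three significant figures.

635 minutes

From L = L₀/γ: γ = 135/92.41 = 1.46088.
Δt = γΔτ = 1.46088 × 435 = 635 minutes.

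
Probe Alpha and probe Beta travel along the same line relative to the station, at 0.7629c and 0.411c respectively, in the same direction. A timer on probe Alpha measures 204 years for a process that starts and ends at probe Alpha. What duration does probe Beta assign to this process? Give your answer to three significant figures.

238 years

Speed of probe Alpha in probe Beta's frame: u = (v_A − v_B)/(1 − v_A v_B/c²) = (0.7629 − 0.411)/(1 − 0.7629×0.411) = 0.3519/0.6864481 = 0.51264; |u| = 0.51264c.
At |u| = 0.51264c, γ = (1 − 0.2628)^(−1/2) = 1.1647.
Probe Alpha's interval is proper; time dilation gives Δt_B = γΔτ = 1.1647 × 204 years = 238 years.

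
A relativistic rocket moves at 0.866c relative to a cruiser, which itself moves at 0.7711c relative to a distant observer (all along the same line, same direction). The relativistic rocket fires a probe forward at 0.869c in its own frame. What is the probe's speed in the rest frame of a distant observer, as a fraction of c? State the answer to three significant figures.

Apply u = (u'+v)/(1+u'v) twice. Probe in the cruiser frame: (0.869+0.866)/(1+0.869·0.866) = 1.735/1.752554 = 0.98998c.
That velocity, transformed to the rest frame of a distant observer: (0.98998+0.7711)/(1+0.98998·0.7711) = 1.76108/1.763373578 = 0.9987c.

0.999c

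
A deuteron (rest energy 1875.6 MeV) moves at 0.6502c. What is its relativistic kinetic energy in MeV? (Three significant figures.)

593 MeV

β² = 0.42276004, so γ = 1/√0.57723996 = 1.3162.
Kinetic energy: K = (γ − 1)mc² = (1.3162 − 1) × 1875.6 MeV = 0.3162 × 1875.6 = 593 MeV.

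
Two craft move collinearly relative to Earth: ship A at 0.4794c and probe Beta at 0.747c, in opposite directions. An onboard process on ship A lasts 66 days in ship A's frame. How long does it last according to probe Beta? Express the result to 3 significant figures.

The velocity of ship A relative to probe Beta is (0.4794 + 0.747)c / (1 + 0.4794×0.747) = 0.90302c; relative speed 0.90302c.
γ for this relative speed: γ = 1/√(1 − 0.815445) = 2.3278.
The clock on ship A records proper time, so probe Beta measures Δt = γΔτ = 2.3278 × 66 = 154 days.

154 days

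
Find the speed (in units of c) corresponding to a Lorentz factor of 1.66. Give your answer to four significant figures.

β = √(1 − 1/γ²) = √(1 − 1/2.7556) = √0.637103 = 0.7982.

0.7982c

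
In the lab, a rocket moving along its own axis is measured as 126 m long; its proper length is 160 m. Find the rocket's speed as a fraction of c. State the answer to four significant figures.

Length contraction gives γ = L₀/L = 160/126 = 1.2698.
β = √(1 − 1/γ²) = √0.379803 = 0.6163.

0.6163c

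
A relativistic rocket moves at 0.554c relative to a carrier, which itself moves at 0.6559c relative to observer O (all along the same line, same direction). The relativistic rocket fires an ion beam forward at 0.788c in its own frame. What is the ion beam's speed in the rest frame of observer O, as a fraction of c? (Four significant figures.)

0.9860c

Compose velocities in two stages. Stage 1 (into S'): u₁ = (0.788+0.554)/(1+0.788×0.554) = 0.93418.
Stage 2 (into S): u = (0.93418+0.6559)/(1+0.93418×0.6559) = 0.98596, so the speed is 0.9860c.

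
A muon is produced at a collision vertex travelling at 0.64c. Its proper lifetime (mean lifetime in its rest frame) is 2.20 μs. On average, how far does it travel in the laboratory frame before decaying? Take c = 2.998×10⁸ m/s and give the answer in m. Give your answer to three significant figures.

549 m

With β = 0.64, γ = 1/√(1 − 0.64²) = 1/√0.5904 = 1.3014.
Lab-frame lifetime: Δt = γτ = 1.3014 × 2.20 μs = 2.8631 μs.
Distance: d = vΔt = 0.64 × 2.998×10⁸ m/s × 2.8631×10^-6 s = 549 m.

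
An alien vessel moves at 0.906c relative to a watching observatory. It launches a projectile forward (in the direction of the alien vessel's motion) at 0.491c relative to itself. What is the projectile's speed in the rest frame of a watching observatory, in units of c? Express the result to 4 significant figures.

0.9669c

In units of c, u = (u' + v)/(1 + u'v) with u' = 0.491 and v = 0.906.
Numerator: 0.491 + 0.906 = 1.397. Denominator: 1 + (0.491)(0.906) = 1.444846.
u = 1.397/1.444846 = 0.96689, so the speed is 0.9669c.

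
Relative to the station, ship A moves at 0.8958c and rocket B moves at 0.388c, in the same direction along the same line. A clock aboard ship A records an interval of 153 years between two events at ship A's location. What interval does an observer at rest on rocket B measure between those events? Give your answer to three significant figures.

244 years

The velocity of ship A relative to rocket B is (0.8958 − 0.388)c / (1 − 0.8958×0.388) = 0.77832c; relative speed 0.77832c.
At |u| = 0.77832c, γ = (1 − 0.605782)^(−1/2) = 1.5927.
Ship A's interval is proper; time dilation gives Δt_B = γΔτ = 1.5927 × 153 years = 244 years.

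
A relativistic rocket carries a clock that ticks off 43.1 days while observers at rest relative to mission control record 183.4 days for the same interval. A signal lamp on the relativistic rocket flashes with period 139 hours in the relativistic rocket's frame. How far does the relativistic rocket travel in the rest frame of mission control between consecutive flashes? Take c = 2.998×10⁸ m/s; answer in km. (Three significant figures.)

6.20×10^11 km

From Δt = γΔτ: γ = 183.4/43.1 = 4.25522.
β = √(1 − 1/γ²) = 0.97199. Lab-frame period = γτ = 4.25522×139 hours = 591.48 hours. Distance = βc × γτ = 0.97199 × 2.998×10⁸ m/s × 2129328 s = 6.2049×10^14 m = 6.20×10^11 km.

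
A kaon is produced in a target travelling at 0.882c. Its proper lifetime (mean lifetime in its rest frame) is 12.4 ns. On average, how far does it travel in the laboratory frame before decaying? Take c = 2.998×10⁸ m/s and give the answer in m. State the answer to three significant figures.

6.96 m

With β = 0.882, γ = 1/√(1 − 0.882²) = 1/√0.222076 = 2.122.
Lab-frame lifetime: Δt = γτ = 2.122 × 12.4 ns = 26.313 ns.
Distance: d = vΔt = 0.882 × 2.998×10⁸ m/s × 2.6313×10^-8 s = 6.96 m.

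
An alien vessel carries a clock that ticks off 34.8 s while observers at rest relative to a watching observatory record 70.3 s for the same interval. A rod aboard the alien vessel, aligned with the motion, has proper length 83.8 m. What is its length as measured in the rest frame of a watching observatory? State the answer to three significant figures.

γ = Δt/Δτ = 70.3/34.8 = 2.02011.
L = L₀/γ = 83.8/2.02011 = 41.5 m.

41.5 m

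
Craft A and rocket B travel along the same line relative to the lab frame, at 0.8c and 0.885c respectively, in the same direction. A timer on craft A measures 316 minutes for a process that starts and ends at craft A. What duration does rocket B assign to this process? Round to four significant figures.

330.3 minutes

The velocity of craft A relative to rocket B is (0.8 − 0.885)c / (1 − 0.8×0.885) = −0.2911c; relative speed 0.2911c.
γ for this relative speed: γ = 1/√(1 − 0.0847392) = 1.0453.
The clock on craft A records proper time, so rocket B measures Δt = γΔτ = 1.0453 × 316 = 330.3 minutes.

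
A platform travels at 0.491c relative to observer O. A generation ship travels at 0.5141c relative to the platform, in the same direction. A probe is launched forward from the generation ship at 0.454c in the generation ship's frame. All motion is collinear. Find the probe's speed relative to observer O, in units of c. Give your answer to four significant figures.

0.9210c

Compose velocities in two stages. Stage 1 (into S'): u₁ = (0.454+0.5141)/(1+0.454×0.5141) = 0.7849.
Stage 2 (into S): u = (0.7849+0.491)/(1+0.7849×0.491) = 0.92097, so the speed is 0.9210c.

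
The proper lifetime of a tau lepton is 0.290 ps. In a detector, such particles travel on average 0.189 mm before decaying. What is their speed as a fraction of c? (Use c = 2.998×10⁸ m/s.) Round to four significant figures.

0.9085c

d = βγcτ ⇒ βγ = d/(cτ) = 1.890×10^-4 m / (8.6942×10^-5 m) = 2.1739.
β = (βγ)/√(1+(βγ)²) = 2.1739/√5.72584 = 0.9085.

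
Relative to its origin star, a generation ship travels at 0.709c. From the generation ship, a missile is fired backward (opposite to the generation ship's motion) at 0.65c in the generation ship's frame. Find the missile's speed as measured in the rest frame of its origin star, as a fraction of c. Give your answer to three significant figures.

0.109c

In units of c, u = (u' + v)/(1 + u'v) with u' = −0.65 and v = 0.709.
Numerator: −0.65 + 0.709 = 0.059. Denominator: 1 + (−0.65)(0.709) = 0.53915.
u = 0.059/0.53915 = 0.10943, so the speed is 0.109c.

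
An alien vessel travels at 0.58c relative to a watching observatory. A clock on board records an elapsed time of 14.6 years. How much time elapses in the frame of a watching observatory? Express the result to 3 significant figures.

γ = 1/√(1 − β²) = 1/√(1 − 0.3364) = 1/√0.6636 = 1/0.814616 = 1.2276.
The onboard clock measures proper time, so the interval in the rest frame of a watching observatory is dilated: Δt = γ·Δτ = 1.2276 × 14.6 years = 17.9 years.

17.9 years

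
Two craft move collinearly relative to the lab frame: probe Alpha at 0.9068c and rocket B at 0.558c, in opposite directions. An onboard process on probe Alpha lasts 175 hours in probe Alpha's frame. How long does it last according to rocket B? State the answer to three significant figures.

753 hours

Transform probe Alpha's velocity into rocket B's frame: (0.9068 + 0.558)/(1 + 0.9068·0.558) = 1.4648/1.5059944, so the relative speed is 0.97265c.
At |u| = 0.97265c, γ = (1 − 0.946048)^(−1/2) = 4.3052.
Probe Alpha's interval is proper; time dilation gives Δt_B = γΔτ = 4.3052 × 175 hours = 753 hours.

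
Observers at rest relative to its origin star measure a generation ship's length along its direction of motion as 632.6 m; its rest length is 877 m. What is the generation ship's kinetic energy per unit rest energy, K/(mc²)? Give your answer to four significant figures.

γ = L₀/L = 877/632.6 = 1.38634.
K/(mc²) = γ − 1 = 1.38634 − 1 = 0.3863.

0.3863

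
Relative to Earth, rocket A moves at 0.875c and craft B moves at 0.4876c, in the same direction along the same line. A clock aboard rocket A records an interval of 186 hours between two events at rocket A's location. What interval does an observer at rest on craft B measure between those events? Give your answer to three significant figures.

252 hours

The velocity of rocket A relative to craft B is (0.875 − 0.4876)c / (1 − 0.875×0.4876) = 0.67568c; relative speed 0.67568c.
γ for this relative speed: γ = 1/√(1 − 0.456543) = 1.3565.
The clock on rocket A records proper time, so craft B measures Δt = γΔτ = 1.3565 × 186 = 252 hours.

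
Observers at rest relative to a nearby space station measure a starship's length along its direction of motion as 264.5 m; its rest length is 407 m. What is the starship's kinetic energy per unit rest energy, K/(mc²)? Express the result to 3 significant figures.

0.539

From L = L₀/γ: γ = 407/264.5 = 1.53875.
K/(mc²) = γ − 1 = 1.53875 − 1 = 0.539.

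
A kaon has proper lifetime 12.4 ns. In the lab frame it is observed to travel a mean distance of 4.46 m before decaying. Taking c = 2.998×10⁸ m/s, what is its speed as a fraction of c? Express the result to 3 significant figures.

Let x = d/(cτ) = 4.460 m / (2.998×10⁸ m/s × 1.240×10^-8 s) = 1.1997. Since d = βγcτ, x = βγ = β/√(1−β²).
Solving: β² = x²/(1+x²) = 1.43928/2.43928 = 0.590043, so β = 0.768.

0.768c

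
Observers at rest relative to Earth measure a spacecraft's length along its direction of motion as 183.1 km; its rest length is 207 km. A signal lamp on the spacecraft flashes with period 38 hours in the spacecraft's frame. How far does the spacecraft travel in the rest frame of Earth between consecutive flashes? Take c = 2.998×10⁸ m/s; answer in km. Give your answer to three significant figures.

2.16×10^10 km

Length contraction gives γ = L₀/L = 207/183.1 = 1.13053.
β = √(1 − 1/γ²) = 0.46646. Lab-frame period = γτ = 1.13053×38 hours = 42.96 hours. Distance = βc × γτ = 0.46646 × 2.998×10⁸ m/s × 154656 s = 2.1628×10^13 m = 2.16×10^10 km.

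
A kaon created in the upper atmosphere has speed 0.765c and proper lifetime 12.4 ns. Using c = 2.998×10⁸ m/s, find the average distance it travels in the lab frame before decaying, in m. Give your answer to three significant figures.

β² = 0.585225, so γ = 1/√0.414775 = 1.5527.
Lab-frame lifetime: Δt = γτ = 1.5527 × 12.4 ns = 19.253 ns.
Distance: d = vΔt = 0.765 × 2.998×10⁸ m/s × 1.9253×10^-8 s = 4.42 m.

4.42 m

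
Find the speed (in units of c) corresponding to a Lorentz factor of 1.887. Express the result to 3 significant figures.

0.848c

β = √(1 − 1/γ²) = √(1 − 1/3.560769) = √0.719162 = 0.848.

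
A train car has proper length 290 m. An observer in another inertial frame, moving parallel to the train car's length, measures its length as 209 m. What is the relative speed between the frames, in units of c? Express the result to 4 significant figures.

Length contraction gives γ = L₀/L = 290/209 = 1.3876.
β = √(1 − 1/γ²) = √0.480637 = 0.6933.

0.6933c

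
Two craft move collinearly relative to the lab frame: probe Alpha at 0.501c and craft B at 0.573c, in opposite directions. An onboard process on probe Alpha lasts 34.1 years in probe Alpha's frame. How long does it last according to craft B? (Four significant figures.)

61.88 years

The velocity of probe Alpha relative to craft B is (0.501 + 0.573)c / (1 + 0.501×0.573) = 0.83445c; relative speed 0.83445c.
At |u| = 0.83445c, γ = (1 − 0.696307)^(−1/2) = 1.8146.
The clock on probe Alpha records proper time, so craft B measures Δt = γΔτ = 1.8146 × 34.1 = 61.88 years.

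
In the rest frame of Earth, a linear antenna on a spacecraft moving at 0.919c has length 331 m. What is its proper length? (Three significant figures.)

γ = 1/√(1 − β²) = 1/√(1 − 0.844561) = 1/√0.155439 = 1/0.394258 = 2.5364.
Proper length: L₀ = γ·L = 2.5364 × 331 = 840 m.

840 m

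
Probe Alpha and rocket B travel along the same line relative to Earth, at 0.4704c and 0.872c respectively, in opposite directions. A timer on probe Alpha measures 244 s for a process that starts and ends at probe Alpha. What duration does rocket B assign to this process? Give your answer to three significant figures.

Transform probe Alpha's velocity into rocket B's frame: (0.4704 + 0.872)/(1 + 0.4704·0.872) = 1.3424/1.4101888, so the relative speed is 0.95193c.
At |u| = 0.95193c, γ = (1 − 0.906171)^(−1/2) = 3.2646.
The clock on probe Alpha records proper time, so rocket B measures Δt = γΔτ = 3.2646 × 244 = 797 s.

797 s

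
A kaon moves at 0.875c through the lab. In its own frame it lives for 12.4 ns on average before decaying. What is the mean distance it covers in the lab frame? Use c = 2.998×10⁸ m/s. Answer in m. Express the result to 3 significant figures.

6.72 m

γ = 1/√(1 − β²) = 1/√(1 − 0.765625) = 1/√0.234375 = 1/0.484123 = 2.0656.
Lab-frame lifetime: Δt = γτ = 2.0656 × 12.4 ns = 25.613 ns.
Distance: d = vΔt = 0.875 × 2.998×10⁸ m/s × 2.5613×10^-8 s = 6.72 m.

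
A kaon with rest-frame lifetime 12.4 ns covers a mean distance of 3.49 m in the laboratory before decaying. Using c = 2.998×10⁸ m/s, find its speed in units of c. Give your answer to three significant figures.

d = βγcτ ⇒ βγ = d/(cτ) = 3.490 m / (3.71752 m) = 0.9388.
β = (βγ)/√(1+(βγ)²) = 0.9388/√1.881345 = 0.684.

0.684c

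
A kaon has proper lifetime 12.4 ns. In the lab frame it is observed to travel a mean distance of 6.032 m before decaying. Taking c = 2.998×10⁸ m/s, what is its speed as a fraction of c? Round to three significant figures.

0.851c

Lab distance = (lab lifetime)·v = γτ·βc, so βγ = d/(cτ) = 6.032/(2.998×10⁸ × 1.240×10^-8) = 1.6226.
With βγ = 1.6226: γ² = 1 + (βγ)² = 3.63283, and β = (βγ)/γ = 1.6226/1.906 = 0.851.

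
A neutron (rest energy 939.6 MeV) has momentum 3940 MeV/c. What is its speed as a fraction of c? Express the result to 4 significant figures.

pc/(mc²) = 3940/939.6 = 4.1933 = βγ = β/√(1−β²).
So β² = x²/(1 + x²) with x = 4.1933: x² = 17.5838, β² = 17.5838/18.5838 = 0.94619, β = 0.9727.

0.9727c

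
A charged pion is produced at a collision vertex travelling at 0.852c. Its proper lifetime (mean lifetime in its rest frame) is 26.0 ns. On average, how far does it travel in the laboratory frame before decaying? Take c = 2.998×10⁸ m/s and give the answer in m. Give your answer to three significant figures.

12.7 m

With β = 0.852, γ = 1/√(1 − 0.852²) = 1/√0.274096 = 1.9101.
Lab-frame lifetime: Δt = γτ = 1.9101 × 26.0 ns = 49.663 ns.
Distance: d = vΔt = 0.852 × 2.998×10⁸ m/s × 4.9663×10^-8 s = 12.7 m.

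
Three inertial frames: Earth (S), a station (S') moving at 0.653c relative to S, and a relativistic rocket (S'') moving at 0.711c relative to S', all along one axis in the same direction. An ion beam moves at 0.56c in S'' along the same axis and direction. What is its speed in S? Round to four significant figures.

0.9802c

Apply u = (u'+v)/(1+u'v) twice. Ion beam in the station frame: (0.56+0.711)/(1+0.56·0.711) = 1.271/1.39816 = 0.90905c.
That velocity, transformed to the rest frame of Earth: (0.90905+0.653)/(1+0.90905·0.653) = 1.56205/1.59360965 = 0.9802c.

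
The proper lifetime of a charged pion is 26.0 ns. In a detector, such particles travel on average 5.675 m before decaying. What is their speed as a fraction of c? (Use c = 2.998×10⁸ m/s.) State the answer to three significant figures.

Lab distance = (lab lifetime)·v = γτ·βc, so βγ = d/(cτ) = 5.675/(2.998×10⁸ × 2.600×10^-8) = 0.72805.
With βγ = 0.72805: γ² = 1 + (βγ)² = 1.530057, and β = (βγ)/γ = 0.72805/1.23695 = 0.589.

0.589c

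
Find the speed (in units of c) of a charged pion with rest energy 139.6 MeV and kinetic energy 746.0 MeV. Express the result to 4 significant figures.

0.9875c

K = (γ−1)mc², so γ = 1 + 746.0/139.6 = 6.3438.
Then v/c = √(1 − γ⁻²) = √(1 − 0.0248485) = √0.9751515 = 0.9875.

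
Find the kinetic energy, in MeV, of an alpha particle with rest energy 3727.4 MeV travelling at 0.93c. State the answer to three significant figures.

6410 MeV

γ = 1/√(1 − β²) = 1/√(1 − 0.8649) = 1/√0.1351 = 1/0.36756 = 2.7206.
Kinetic energy: K = (γ − 1)mc² = (2.7206 − 1) × 3727.4 MeV = 1.7206 × 3727.4 = 6410 MeV.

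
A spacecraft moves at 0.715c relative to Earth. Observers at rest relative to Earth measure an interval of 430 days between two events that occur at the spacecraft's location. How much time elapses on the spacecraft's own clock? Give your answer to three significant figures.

With β = 0.715, γ = 1/√(1 − 0.715²) = 1/√0.488775 = 1.4304.
The spacecraft's clock runs slow as seen from Earth, so Δτ = Δt/γ = 430/1.4304 = 301 days.

301 days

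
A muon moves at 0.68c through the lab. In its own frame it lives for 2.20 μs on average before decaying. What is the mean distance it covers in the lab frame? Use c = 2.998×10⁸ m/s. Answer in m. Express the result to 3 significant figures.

612 m

With β = 0.68, γ = 1/√(1 − 0.68²) = 1/√0.5376 = 1.3639.
Lab-frame lifetime: Δt = γτ = 1.3639 × 2.20 μs = 3.0006 μs.
Distance: d = vΔt = 0.68 × 2.998×10⁸ m/s × 3.0006×10^-6 s = 612 m.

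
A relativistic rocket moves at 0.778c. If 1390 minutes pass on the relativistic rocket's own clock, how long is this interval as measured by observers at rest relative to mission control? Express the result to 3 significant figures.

With β = 0.778, γ = 1/√(1 − 0.778²) = 1/√0.394716 = 1.5917.
Time dilation: Δt = γ·Δτ = 1.5917 × 1390 = 2210 minutes.

2210 minutes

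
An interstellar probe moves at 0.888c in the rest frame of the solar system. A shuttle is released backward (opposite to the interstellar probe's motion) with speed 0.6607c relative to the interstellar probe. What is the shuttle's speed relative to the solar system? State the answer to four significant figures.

0.5500c

In units of c, u = (u' + v)/(1 + u'v) with u' = −0.6607 and v = 0.888.
Numerator: −0.6607 + 0.888 = 0.2273. Denominator: 1 + (−0.6607)(0.888) = 0.4132984.
u = 0.2273/0.4132984 = 0.54997, so the speed is 0.5500c.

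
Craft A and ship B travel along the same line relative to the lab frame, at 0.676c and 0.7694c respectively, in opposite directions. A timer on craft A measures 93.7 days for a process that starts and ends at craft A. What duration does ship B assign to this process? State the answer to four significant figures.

Speed of craft A in ship B's frame: u = (v_A + v_B)/(1 + v_A v_B/c²) = (0.676 + 0.7694)/(1 + 0.676×0.7694) = 1.4454/1.5201144 = 0.95085; |u| = 0.95085c.
γ for this relative speed: γ = 1/√(1 − 0.904116) = 3.2294.
Craft A's interval is proper; time dilation gives Δt_B = γΔτ = 3.2294 × 93.7 days = 302.6 days.

302.6 days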